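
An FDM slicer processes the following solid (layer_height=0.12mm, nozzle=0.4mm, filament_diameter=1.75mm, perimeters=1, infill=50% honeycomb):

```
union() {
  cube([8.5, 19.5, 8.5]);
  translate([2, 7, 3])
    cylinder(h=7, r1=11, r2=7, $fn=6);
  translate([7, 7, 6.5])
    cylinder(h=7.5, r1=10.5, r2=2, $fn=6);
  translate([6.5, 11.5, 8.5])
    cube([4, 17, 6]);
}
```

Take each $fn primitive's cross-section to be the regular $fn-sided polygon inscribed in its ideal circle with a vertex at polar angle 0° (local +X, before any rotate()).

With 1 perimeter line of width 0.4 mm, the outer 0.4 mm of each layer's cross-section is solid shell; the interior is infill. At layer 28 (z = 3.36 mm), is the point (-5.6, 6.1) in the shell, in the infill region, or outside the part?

At z = 3.36 mm: the cube is present — its section is the full 8.5×19.5 rectangle; the cone at (2, 7): at t=0.051 of its height the radius interpolates to r₁+(r₂−r₁)t = 10.794, giving a regular 6-gon of that circumradius; the cone at (7, 7) is absent (z outside [6.5, 14]); the cube at (6.5, 11.5) is not intersected at this z (z outside [8.5, 14.5]); Taking the union: the regions partially overlap (shared area 137.91 mm²), so overlapping operands fuse into one piece — 1 connected region. Overall, the cross-section is a single solid region. The nearest boundary edge runs (-3.40, -2.35)→(-8.79, 7.00); distance from the point to it = 2.32 mm. The point is inside the cross-section and 2.32 mm from the nearest boundary — more than the 0.4 mm shell width (1 × 0.4), so it's in the infill interior.

infill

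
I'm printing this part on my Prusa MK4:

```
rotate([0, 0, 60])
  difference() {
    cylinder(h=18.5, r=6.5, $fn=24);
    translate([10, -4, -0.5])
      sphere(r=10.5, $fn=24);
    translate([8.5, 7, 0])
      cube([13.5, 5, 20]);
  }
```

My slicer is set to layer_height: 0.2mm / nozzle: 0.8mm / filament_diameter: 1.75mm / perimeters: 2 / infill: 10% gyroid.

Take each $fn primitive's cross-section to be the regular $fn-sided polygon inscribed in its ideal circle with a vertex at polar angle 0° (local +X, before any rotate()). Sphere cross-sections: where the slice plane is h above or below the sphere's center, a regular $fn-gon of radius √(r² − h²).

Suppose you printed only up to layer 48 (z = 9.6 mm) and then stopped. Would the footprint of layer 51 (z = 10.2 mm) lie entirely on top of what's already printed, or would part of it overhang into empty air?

entirely on top

Compare the two slices. At z = 9.6: the cylinder: section is a regular 24-gon, circumradius r=6.5 (area = (24/2)·6.500²·sin(360°/24) = 131.22 mm²); the r=10.5 sphere at (10, -4) slices to a regular 24-gon of circumradius 2.871 (√(r²−h²) with h=10.1 from center) (area = (24/2)·2.871²·sin(360°/24) = 25.59 mm²); the cube at (8.5, 7) (footprint 13.5×5) is included at this height (area 67.50 mm²); Subtracting the remaining from the first: starting from the r=6.5 cylinder (131.22 mm²), the r=10.5 sphere at (10, -4) misses the remaining region (no effect); the 13.5×5 cube at (8.5, 7) misses the remaining region (no effect) — area = 131.22 mm²; (rotated 60° about Z; rotation is an isometry so areas/perimeters/island counts are preserved). At z = 10.2: the cylinder: section is a regular 24-gon, circumradius r=6.5 (area = (24/2)·6.500²·sin(360°/24) = 131.22 mm²); the sphere at (10, -4) does not reach this height (|z−center|=10.700 > r=10.5); the 13.5×5 cube at (8.5, 7) contributes its full rectangle (area 67.50 mm²); After the difference (first − rest): starting from the r=6.5 cylinder (131.22 mm²), the 13.5×5 cube at (8.5, 7) misses the remaining region (no effect) — area = 131.22 mm²; (rotated 60° about Z; rotation is an isometry so areas/perimeters/island counts are preserved). Checking containment: the cross-section at z = 10.2 is a subset of the cross-section at z = 9.6.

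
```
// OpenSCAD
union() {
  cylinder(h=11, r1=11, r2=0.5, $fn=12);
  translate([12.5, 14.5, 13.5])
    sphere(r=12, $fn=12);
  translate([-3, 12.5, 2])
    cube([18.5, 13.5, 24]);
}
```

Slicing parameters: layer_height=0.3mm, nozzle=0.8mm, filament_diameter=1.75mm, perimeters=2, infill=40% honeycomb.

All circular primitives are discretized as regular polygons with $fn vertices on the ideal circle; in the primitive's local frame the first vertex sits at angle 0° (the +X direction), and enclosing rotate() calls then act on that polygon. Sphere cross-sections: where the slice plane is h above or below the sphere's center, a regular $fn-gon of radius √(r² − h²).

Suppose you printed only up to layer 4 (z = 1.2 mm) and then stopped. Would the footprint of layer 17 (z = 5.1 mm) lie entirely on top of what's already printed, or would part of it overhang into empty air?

part overhangs

Compare the two slices. At z = 1.2: the cone contributes a regular 12-gon of circumradius 9.855 (interpolated between r1=11 and r2=0.5 at t=0.109) (area = (12/2)·9.855²·sin(360°/12) = 291.34 mm²); the sphere at (12.5, 14.5) is absent (|z−center|=12.300 > r=12); the cube at (-3, 12.5) is absent (z outside [2, 26]); Combining (union): only the cone is present, so the union is just that shape — area = 291.34 mm². At z = 5.1: the cone: at t=0.464 of its height the radius interpolates to r₁+(r₂−r₁)t = 6.132, giving a regular 12-gon of that circumradius (area = (12/2)·6.132²·sin(360°/12) = 112.80 mm²); the r=12 sphere at (12.5, 14.5) contributes a regular 12-gon of circumradius √(12²−8.4²) = 8.570 (area = (12/2)·8.570²·sin(360°/12) = 220.32 mm²); the cube at (-3, 12.5) is present — its section is the full 18.5×13.5 rectangle (area 249.75 mm²); Combining (union): the regions partially overlap — summed areas 582.87 mm² minus the doubly-counted overlap 102.19 mm² gives 480.68 mm² — area = 480.68 mm². Checking containment: at z = 5.1 the cross-section extends beyond the z = 1.2 cross-section by about 367.88 mm².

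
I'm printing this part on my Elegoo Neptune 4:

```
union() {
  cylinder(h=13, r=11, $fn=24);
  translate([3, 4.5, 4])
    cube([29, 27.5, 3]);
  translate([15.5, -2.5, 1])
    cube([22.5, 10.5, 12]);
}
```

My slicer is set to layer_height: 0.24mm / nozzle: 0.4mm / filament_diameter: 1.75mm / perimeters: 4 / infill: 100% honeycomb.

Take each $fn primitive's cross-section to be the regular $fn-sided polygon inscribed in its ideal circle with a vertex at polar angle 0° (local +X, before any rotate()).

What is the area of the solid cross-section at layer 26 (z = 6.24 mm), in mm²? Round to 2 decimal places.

1324.54 mm²

At z = 6.24 mm: the r=11 cylinder gives a regular 24-gon of circumradius 11 (constant along its height) (area = (24/2)·11.000²·sin(360°/24) = 375.81 mm²); the cube at (3, 4.5) is present — its section is the full 29×27.5 rectangle (area 797.50 mm²); the cube at (15.5, -2.5) is present — its section is the full 22.5×10.5 rectangle (area 236.25 mm²); Combining (union): the regions partially overlap — summed areas 1409.56 mm² minus the doubly-counted overlap 85.02 mm² gives 1324.54 mm² — area = 1324.54 mm². Overall, the cross-section is a single solid region. Net area = 1324.54 mm².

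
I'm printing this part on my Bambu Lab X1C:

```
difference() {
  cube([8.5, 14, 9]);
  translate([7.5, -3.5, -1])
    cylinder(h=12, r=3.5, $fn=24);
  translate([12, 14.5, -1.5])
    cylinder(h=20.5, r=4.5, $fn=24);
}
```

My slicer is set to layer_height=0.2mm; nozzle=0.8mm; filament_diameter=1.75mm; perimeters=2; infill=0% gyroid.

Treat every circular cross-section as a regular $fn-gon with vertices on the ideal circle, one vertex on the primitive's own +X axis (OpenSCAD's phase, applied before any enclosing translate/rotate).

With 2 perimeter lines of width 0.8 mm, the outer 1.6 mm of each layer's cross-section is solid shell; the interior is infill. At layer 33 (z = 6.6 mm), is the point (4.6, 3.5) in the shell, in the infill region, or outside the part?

At z = 6.6 mm: the cube (footprint 8.5×14) is included at this height; the r=3.5 cylinder at (7.5, -3.5) contributes a regular 24-gon of circumradius 3.5; the r=4.5 cylinder at (12, 14.5) contributes a regular 24-gon of circumradius 4.5; Taking the first minus the rest: starting from the 8.5×14 cube, the r=3.5 cylinder at (7.5, -3.5) misses the remaining region (no effect); the r=4.5 cylinder at (12, 14.5) partially overlaps it — only the 1.37 mm² overlap (of its 62.89 mm²) is removed, clipping the outline — 1 connected region. Overall, the cross-section is a single solid region. The nearest boundary edge runs (7.50, 0.00)→(0.00, 0.00); distance from the point to it = 3.50 mm. The point is inside the cross-section and 3.50 mm from the nearest boundary — more than the 1.6 mm shell width (2 × 0.8), so it's in the infill interior.

infill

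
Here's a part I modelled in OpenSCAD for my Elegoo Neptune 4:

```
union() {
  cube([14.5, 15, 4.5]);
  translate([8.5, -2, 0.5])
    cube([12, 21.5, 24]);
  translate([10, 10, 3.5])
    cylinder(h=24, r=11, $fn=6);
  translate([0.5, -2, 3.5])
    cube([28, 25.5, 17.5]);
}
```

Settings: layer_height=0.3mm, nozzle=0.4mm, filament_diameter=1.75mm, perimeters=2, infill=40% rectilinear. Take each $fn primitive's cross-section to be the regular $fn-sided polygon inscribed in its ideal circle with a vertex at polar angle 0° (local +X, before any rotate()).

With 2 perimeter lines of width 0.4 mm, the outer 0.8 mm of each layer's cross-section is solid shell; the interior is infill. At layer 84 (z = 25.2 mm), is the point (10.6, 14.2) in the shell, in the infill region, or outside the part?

At z = 25.2 mm: the cube is not intersected at this z (z outside [0, 4.5]); the cube at (8.5, -2) is absent (z outside [0.5, 24.5]); the cylinder at (10, 10): section is a regular 6-gon, circumradius r=11; the cube at (0.5, -2) is not intersected at this z (z outside [3.5, 21]); Taking the union: only the r=11 cylinder at (10, 10) is present, so the union is just that shape — 1 connected region. Overall, the cross-section is a single solid region. The nearest boundary edge runs (15.50, 19.53)→(4.50, 19.53); distance from the point to it = 5.33 mm. The point is inside the cross-section and 5.33 mm from the nearest boundary — more than the 0.8 mm shell width (2 × 0.4), so it's in the infill interior.

infill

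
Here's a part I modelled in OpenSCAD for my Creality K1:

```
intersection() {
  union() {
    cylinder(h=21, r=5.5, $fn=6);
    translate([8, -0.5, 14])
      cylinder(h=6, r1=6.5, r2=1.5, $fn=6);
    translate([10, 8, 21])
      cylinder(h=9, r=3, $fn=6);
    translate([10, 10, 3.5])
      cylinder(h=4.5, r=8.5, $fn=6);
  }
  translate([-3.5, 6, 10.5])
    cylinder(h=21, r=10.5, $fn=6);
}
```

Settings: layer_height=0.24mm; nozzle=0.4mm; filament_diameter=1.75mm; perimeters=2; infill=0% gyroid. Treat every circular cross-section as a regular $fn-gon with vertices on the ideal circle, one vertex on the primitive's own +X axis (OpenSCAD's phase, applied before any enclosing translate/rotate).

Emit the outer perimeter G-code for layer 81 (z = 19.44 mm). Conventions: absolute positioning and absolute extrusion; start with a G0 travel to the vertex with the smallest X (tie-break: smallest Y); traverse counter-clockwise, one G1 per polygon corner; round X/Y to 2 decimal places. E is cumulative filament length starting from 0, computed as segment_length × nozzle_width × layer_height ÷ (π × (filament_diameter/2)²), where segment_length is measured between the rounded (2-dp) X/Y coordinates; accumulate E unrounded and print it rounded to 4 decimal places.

G0 X-5.50 Y0.00 Z19.44
G1 X-3.71 Y-3.09 E0.1425
G1 X1.75 Y-3.09 E0.3604
G1 X4.52 Y1.70 E0.5813
G1 X2.75 Y4.76 E0.7224
G1 X-2.75 Y4.76 E0.9419
G1 X-5.50 Y0.00 E1.1613

At z = 19.44 mm: the r=5.5 cylinder contributes a regular 6-gon of circumradius 5.5; the cone at (8, -0.5) (r1=6.5→r2=1.5) has section circumradius 1.967 here — a regular 6-gon; the cylinder at (10, 8) is not intersected at this z (z outside [21, 30]); the cylinder at (10, 10) is not intersected at this z (z outside [3.5, 8]); Combining (union): the 2 present regions are separate (no shared area or edge), so areas and boundary lengths simply add and each stays a separate island — 2 connected regions; the cylinder at (-3.5, 6): section is a regular 6-gon, circumradius r=10.5; Taking the intersection: the r=10.5 cylinder at (-3.5, 6) partially overlaps that combined region; clipping to the common part keeps 60.05 mm² — 1 connected region. The outline is a single polygon with 6 vertices. Extrusion per mm of travel: 0.4 × 0.24 / (π × 0.875²) = 0.039912. Accumulating E over each segment gives final E = 1.1613.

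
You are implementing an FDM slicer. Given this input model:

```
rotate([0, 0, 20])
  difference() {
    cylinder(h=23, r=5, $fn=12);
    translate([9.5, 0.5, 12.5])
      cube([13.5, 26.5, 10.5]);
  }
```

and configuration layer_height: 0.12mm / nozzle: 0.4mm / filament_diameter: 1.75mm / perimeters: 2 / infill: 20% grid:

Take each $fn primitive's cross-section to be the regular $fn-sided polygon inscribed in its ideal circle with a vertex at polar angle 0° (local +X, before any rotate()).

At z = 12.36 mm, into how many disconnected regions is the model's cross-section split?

1

At z = 12.36 mm: the r=5 cylinder gives a regular 12-gon of circumradius 5 (constant along its height); the cube at (9.5, 0.5) does not reach this height (z outside [12.5, 23]); Taking the first minus the rest: none of the subtracted shapes is present at this height, so the r=5 cylinder is unchanged — 1 connected region; (rotated 20° about Z; rotation is an isometry so areas/perimeters/island counts are preserved). The result has 1 disconnected region.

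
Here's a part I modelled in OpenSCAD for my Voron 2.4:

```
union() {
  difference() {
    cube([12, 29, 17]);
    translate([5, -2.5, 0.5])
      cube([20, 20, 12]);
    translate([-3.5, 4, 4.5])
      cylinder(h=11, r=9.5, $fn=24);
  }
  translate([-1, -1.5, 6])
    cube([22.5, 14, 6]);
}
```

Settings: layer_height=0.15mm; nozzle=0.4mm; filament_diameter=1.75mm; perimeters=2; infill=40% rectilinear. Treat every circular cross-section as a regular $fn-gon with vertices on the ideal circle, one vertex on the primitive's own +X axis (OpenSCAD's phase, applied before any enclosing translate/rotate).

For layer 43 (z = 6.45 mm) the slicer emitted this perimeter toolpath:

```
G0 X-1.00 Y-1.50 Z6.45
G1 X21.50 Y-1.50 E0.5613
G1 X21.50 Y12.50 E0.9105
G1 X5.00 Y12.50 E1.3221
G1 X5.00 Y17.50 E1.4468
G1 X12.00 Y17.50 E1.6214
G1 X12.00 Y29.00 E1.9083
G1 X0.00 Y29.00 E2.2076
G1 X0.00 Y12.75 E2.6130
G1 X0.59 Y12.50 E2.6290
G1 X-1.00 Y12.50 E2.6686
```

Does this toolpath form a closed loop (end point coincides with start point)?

Start point (G0): (-1.00, -1.50). End point (last G1): the path does not return to the start — open.

no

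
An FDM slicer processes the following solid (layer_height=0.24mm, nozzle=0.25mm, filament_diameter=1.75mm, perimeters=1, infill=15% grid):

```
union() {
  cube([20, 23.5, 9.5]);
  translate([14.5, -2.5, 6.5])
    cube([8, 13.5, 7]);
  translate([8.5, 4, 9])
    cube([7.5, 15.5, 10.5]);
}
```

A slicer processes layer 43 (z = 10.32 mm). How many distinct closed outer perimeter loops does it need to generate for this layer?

1

At z = 10.32 mm: the cube is not intersected at this z (z outside [0, 9.5]); the cube at (14.5, -2.5) is present — its section is the full 8×13.5 rectangle; the cube at (8.5, 4) is present — its section is the full 7.5×15.5 rectangle; Taking the union: the regions partially overlap (shared area 10.50 mm²), so overlapping operands fuse into one piece — 1 connected region. The result has 1 disconnected region.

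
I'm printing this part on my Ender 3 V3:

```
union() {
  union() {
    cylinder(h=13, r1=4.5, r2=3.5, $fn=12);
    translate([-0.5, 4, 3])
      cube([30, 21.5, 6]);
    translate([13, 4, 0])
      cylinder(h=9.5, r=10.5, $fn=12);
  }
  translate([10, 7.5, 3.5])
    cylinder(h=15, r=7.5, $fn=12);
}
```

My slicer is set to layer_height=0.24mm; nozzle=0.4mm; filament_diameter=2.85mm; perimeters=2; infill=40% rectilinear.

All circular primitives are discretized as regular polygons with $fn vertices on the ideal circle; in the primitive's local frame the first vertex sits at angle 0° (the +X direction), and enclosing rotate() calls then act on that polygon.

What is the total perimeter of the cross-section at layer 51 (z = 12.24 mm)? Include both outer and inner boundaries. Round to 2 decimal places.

At z = 12.24 mm: the cone contributes a regular 12-gon of circumradius 3.558 (interpolated between r1=4.5 and r2=3.5 at t=0.942) (perimeter = 2·12·3.558·sin(180°/12) = 22.10 mm); the cube at (-0.5, 4) is not intersected at this z (z outside [3, 9]); the cylinder at (13, 4) is not intersected at this z (z outside [0, 9.5]); Taking the union: only the cone is present, so the union is just that shape — boundary = 22.10 mm; the cylinder at (10, 7.5): section is a regular 12-gon, circumradius r=7.5 (perimeter = 2·12·7.500·sin(180°/12) = 46.59 mm); Taking the union: the 2 present regions are separate (no shared area or edge), so areas and boundary lengths simply add and each stays a separate island — boundary = 68.69 mm. Overall, the cross-section has 2 separate islands. Total boundary length (outer) = 68.69 mm.

68.69 mm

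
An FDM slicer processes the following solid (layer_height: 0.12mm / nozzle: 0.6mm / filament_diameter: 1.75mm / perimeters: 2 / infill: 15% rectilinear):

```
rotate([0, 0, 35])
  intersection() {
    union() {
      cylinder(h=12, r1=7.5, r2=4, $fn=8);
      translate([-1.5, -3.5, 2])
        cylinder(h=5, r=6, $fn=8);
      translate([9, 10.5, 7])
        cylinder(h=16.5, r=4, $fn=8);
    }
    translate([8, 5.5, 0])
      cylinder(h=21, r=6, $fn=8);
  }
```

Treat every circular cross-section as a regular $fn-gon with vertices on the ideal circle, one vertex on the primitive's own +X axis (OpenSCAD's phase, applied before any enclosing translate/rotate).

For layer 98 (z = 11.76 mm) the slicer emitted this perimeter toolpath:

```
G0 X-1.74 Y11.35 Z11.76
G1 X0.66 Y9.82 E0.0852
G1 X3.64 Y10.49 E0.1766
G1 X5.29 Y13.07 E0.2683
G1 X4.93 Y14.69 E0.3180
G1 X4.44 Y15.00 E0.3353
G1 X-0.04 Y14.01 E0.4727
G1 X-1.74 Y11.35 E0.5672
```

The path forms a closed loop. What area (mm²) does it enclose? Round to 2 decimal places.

23.71 mm²

Apply the shoelace formula to the sequence of (X, Y) vertices; enclosed area = 23.71 mm².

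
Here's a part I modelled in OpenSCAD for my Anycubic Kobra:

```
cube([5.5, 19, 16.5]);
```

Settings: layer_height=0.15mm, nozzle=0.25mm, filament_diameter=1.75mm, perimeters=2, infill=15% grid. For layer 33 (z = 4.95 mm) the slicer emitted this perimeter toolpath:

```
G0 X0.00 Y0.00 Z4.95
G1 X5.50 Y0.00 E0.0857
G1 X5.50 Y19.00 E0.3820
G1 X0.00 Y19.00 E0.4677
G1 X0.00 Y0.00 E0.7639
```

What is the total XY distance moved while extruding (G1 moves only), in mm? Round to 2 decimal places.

Sum the Euclidean lengths of each G1 segment: total = 49.00 mm.

49.00 mm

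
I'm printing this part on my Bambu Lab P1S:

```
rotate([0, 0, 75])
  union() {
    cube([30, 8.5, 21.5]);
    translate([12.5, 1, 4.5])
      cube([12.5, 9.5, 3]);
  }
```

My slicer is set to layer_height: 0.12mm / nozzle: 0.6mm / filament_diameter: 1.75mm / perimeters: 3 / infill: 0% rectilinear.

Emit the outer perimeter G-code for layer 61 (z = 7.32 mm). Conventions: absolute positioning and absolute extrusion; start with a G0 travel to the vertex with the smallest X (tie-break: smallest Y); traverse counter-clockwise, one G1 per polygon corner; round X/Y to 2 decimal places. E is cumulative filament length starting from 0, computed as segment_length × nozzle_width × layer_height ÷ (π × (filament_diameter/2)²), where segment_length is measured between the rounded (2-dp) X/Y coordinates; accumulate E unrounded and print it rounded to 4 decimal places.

G0 X-8.21 Y2.20 Z7.32
G1 X0.00 Y0.00 E0.2544
G1 X7.76 Y28.98 E1.1525
G1 X-0.45 Y31.18 E1.4069
G1 X-1.74 Y26.35 E1.5566
G1 X-3.67 Y26.87 E1.6164
G1 X-6.91 Y14.79 E1.9908
G1 X-4.98 Y14.27 E2.0506
G1 X-8.21 Y2.20 E2.4246

At z = 7.32 mm: the cube (footprint 30×8.5) is included at this height; the cube at (12.5, 1) (footprint 12.5×9.5) is included at this height; Merging all regions: the regions partially overlap (shared area 93.75 mm²), so overlapping operands fuse into one piece — 1 connected region; (rotated 75° about Z; rotation is an isometry so areas/perimeters/island counts are preserved). The outline is a single polygon with 8 vertices. Extrusion per mm of travel: 0.6 × 0.12 / (π × 0.875²) = 0.029934. Accumulating E over each segment gives final E = 2.4246.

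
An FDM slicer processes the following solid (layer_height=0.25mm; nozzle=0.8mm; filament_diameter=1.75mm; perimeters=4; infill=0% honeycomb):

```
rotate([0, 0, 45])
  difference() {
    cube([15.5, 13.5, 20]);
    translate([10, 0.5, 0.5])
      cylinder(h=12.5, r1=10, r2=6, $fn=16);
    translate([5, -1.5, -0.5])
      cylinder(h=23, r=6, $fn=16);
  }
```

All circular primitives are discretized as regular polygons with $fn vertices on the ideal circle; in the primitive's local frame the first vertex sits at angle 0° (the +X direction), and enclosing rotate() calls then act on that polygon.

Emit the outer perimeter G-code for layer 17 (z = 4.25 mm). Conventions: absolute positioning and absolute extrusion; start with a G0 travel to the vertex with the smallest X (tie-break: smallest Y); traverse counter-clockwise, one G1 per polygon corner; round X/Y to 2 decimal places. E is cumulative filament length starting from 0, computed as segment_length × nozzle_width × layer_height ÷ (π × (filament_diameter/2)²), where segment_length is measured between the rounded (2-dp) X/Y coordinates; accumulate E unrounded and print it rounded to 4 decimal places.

G0 X-9.55 Y9.55 Z4.25
G1 X-1.14 Y1.14 E0.9890
G1 X-1.40 Y2.47 E1.1016
G1 X-1.16 Y3.68 E1.2042
G1 X-1.41 Y4.06 E1.2420
G1 X-2.08 Y7.42 E1.5269
G1 X-1.41 Y10.79 E1.8126
G1 X0.49 Y13.65 E2.0981
G1 X3.35 Y15.55 E2.3836
G1 X5.87 Y16.06 E2.5974
G1 X1.41 Y20.51 E3.1213
G1 X-9.55 Y9.55 E4.4101

At z = 4.25 mm: the cube is present — its section is the full 15.5×13.5 rectangle; the cone at (10, 0.5): at t=0.300 of its height the radius interpolates to r₁+(r₂−r₁)t = 8.800, giving a regular 16-gon of that circumradius; the r=6 cylinder at (5, -1.5) gives a regular 16-gon of circumradius 6 (constant along its height); After the difference (first − rest): starting from the 15.5×13.5 cube, the cone at (10, 0.5) partially overlaps it — only the 110.72 mm² overlap (of its 237.08 mm²) is removed, clipping the outline; the r=6 cylinder at (5, -1.5) partially overlaps it — only the 3.69 mm² overlap (of its 110.21 mm²) is removed, clipping the outline — 1 connected region; (rotated 45° about Z; rotation is an isometry so areas/perimeters/island counts are preserved). The outline is a single polygon with 11 vertices. Extrusion per mm of travel: 0.8 × 0.25 / (π × 0.875²) = 0.083150. Accumulating E over each segment gives final E = 4.4101.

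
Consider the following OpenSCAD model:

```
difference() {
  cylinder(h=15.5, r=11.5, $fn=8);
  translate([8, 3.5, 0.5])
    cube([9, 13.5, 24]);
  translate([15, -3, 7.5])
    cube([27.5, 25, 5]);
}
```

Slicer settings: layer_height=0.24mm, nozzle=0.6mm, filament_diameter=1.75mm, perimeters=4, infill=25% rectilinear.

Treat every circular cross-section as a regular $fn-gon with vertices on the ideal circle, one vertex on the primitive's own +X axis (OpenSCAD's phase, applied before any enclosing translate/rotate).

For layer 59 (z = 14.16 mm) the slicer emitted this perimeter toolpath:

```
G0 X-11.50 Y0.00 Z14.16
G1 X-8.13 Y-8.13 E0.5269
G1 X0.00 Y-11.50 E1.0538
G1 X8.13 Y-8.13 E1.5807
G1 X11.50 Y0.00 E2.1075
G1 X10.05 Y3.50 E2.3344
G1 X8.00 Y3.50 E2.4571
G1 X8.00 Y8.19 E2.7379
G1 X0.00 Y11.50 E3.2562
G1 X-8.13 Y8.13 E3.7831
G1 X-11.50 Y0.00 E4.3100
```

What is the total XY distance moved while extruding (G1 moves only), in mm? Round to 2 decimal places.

71.99 mm

Sum the Euclidean lengths of each G1 segment: total = 71.99 mm.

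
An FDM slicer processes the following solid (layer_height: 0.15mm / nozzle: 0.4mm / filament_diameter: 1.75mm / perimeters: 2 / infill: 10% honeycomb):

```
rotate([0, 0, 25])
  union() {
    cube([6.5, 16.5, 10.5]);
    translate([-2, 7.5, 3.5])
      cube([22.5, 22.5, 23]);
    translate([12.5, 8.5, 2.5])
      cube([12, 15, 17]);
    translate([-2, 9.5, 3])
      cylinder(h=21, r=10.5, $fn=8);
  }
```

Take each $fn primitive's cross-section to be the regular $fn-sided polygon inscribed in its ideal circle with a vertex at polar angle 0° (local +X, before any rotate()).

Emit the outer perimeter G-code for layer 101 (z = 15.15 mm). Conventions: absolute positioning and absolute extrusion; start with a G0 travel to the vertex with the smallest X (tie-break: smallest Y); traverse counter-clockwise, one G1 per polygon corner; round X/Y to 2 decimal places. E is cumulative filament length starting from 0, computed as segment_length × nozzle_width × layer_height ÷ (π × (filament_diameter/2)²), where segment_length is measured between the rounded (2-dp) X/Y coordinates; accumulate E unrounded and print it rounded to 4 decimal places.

G0 X-15.69 Y11.36 Z15.15
G1 X-15.34 Y3.33 E0.2005
G1 X-9.42 Y-2.10 E0.4009
G1 X-1.39 Y-1.75 E0.6014
G1 X4.04 Y4.17 E0.8018
G1 X3.78 Y10.04 E0.9483
G1 X15.41 Y15.46 E1.2684
G1 X14.99 Y16.37 E1.2934
G1 X18.61 Y18.06 E1.3931
G1 X12.27 Y31.65 E1.7672
G1 X8.65 Y29.96 E1.8668
G1 X5.90 Y35.85 E2.0290
G1 X-14.49 Y26.34 E2.5902
G1 X-10.26 Y17.28 E2.8396
G1 X-15.69 Y11.36 E3.0400

At z = 15.15 mm: the cube does not reach this height (z outside [0, 10.5]); the 22.5×22.5 cube at (-2, 7.5) contributes its full rectangle; the cube at (12.5, 8.5) (footprint 12×15) is included at this height; the r=10.5 cylinder at (-2, 9.5) gives a regular 8-gon of circumradius 10.5 (constant along its height); Taking the union: the regions partially overlap (shared area 218.13 mm²), so overlapping operands fuse into one piece — 1 connected region; (rotated 25° about Z; rotation is an isometry so areas/perimeters/island counts are preserved). The outline is a single polygon with 14 vertices. Extrusion per mm of travel: 0.4 × 0.15 / (π × 0.875²) = 0.024945. Accumulating E over each segment gives final E = 3.0400.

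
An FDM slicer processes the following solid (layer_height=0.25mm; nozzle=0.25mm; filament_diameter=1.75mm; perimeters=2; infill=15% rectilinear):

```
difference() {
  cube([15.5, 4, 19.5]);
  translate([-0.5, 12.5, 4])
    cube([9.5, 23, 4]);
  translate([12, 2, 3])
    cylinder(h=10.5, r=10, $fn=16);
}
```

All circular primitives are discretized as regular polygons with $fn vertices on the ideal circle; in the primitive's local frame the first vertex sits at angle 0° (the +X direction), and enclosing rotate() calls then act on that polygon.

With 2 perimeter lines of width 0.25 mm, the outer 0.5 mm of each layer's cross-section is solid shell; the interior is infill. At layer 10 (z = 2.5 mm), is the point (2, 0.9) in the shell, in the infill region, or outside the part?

infill

At z = 2.5 mm: the 15.5×4 cube contributes its full rectangle; the cube at (-0.5, 12.5) is not intersected at this z (z outside [4, 8]); the cylinder at (12, 2) does not reach this height (z outside [3, 13.5]); After the difference (first − rest): none of the subtracted shapes is present at this height, so the 15.5×4 cube is unchanged — 1 connected region. Overall, the cross-section is a single solid region. The nearest boundary edge runs (0.00, 0.00)→(15.50, 0.00); distance from the point to it = 0.90 mm. The point is inside the cross-section and 0.90 mm from the nearest boundary — more than the 0.5 mm shell width (2 × 0.25), so it's in the infill interior.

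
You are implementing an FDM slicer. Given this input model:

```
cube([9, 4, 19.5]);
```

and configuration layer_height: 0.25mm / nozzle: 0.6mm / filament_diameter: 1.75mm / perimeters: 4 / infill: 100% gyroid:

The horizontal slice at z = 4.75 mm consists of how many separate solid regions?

1

At z = 4.75 mm: the cube is present — its section is the full 9×4 rectangle. The result has 1 disconnected region.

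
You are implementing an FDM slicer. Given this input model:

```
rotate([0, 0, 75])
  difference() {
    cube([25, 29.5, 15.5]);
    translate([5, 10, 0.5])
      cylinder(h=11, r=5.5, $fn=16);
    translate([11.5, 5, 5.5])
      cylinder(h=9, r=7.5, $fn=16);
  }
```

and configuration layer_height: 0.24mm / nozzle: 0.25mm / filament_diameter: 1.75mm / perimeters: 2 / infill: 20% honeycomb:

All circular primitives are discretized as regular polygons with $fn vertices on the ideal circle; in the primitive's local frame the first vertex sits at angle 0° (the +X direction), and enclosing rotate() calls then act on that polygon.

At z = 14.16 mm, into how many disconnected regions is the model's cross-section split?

At z = 14.16 mm: the cube (footprint 25×29.5) is included at this height; the cylinder at (5, 10) does not reach this height (z outside [0.5, 11.5]); the r=7.5 cylinder at (11.5, 5) contributes a regular 16-gon of circumradius 7.5; After the difference (first − rest): starting from the 25×29.5 cube, the r=7.5 cylinder at (11.5, 5) partially overlaps it — only the 154.00 mm² overlap (of its 172.21 mm²) is removed, clipping the outline — 1 connected region; (rotated 75° about Z; rotation is an isometry so areas/perimeters/island counts are preserved). The result has 1 disconnected region.

1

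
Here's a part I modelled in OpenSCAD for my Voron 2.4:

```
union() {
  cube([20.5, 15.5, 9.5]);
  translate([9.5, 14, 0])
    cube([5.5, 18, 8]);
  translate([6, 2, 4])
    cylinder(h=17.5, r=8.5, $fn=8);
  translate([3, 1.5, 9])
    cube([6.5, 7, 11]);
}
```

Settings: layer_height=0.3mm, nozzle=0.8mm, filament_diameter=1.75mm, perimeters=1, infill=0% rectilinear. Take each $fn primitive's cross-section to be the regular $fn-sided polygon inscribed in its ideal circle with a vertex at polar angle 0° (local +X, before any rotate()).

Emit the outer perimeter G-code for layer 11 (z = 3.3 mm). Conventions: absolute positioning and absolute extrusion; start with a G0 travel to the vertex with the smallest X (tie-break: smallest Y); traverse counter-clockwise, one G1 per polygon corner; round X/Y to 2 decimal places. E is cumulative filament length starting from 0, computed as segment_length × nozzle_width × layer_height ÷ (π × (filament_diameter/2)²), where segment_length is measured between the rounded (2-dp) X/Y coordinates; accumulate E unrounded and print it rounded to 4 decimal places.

G0 X0.00 Y0.00 Z3.30
G1 X20.50 Y0.00 E2.0455
G1 X20.50 Y15.50 E3.5921
G1 X15.00 Y15.50 E4.1409
G1 X15.00 Y32.00 E5.7873
G1 X9.50 Y32.00 E6.3361
G1 X9.50 Y15.50 E7.9824
G1 X0.00 Y15.50 E8.9303
G1 X0.00 Y0.00 E10.4769

At z = 3.3 mm: the 20.5×15.5 cube contributes its full rectangle; the cube at (9.5, 14) (footprint 5.5×18) is included at this height; the cylinder at (6, 2) is absent (z outside [4, 21.5]); the cube at (3, 1.5) does not reach this height (z outside [9, 20]); Taking the union: the regions partially overlap (shared area 8.25 mm²), so overlapping operands fuse into one piece — 1 connected region. The outline is a single polygon with 8 vertices. Extrusion per mm of travel: 0.8 × 0.3 / (π × 0.875²) = 0.099780. Accumulating E over each segment gives final E = 10.4769.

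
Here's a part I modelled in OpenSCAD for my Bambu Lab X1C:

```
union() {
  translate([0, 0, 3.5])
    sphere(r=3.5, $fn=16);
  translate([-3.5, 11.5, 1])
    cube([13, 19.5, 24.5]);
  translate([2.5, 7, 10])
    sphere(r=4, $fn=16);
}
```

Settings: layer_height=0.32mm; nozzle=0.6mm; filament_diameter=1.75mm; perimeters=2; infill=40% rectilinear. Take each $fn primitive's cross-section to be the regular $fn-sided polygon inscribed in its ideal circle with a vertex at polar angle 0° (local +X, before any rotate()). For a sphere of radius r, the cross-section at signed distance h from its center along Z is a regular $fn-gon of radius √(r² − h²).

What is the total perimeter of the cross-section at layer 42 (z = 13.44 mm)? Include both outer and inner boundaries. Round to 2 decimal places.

77.74 mm

At z = 13.44 mm: the sphere is not intersected at this z (|z−center|=9.940 > r=3.5); the 13×19.5 cube at (-3.5, 11.5) contributes its full rectangle (perimeter 65.00 mm); the r=4 sphere at (2.5, 7) slices to a regular 16-gon of circumradius 2.041 (√(r²−h²) with h=3.44 from center) (perimeter = 2·16·2.041·sin(180°/16) = 12.74 mm); Taking the union: the 2 present regions are separate (no shared area or edge), so areas and boundary lengths simply add and each stays a separate island — boundary = 77.74 mm. Overall, the cross-section has 2 separate islands. Total boundary length (outer) = 77.74 mm.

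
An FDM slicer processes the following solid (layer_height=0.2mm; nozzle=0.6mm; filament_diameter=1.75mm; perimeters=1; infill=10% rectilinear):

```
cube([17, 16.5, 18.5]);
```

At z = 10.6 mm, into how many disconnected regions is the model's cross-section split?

At z = 10.6 mm: the 17×16.5 cube contributes its full rectangle. The result has 1 disconnected region.

1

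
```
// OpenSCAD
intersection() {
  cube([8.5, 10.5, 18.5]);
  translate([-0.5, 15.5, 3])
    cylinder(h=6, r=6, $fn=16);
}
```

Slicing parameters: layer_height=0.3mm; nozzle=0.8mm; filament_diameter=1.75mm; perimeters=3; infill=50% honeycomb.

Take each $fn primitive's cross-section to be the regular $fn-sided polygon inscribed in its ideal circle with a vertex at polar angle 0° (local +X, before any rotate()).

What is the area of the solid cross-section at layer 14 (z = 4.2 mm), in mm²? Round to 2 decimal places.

At z = 4.2 mm: the cube is present — its section is the full 8.5×10.5 rectangle (area 89.25 mm²); the cylinder at (-0.5, 15.5): section is a regular 16-gon, circumradius r=6 (area = (16/2)·6.000²·sin(360°/16) = 110.21 mm²); Keeping only the common overlap: the r=6 cylinder at (-0.5, 15.5) partially overlaps the 8.5×10.5 cube; clipping to the common part keeps 1.52 mm² — area = 1.52 mm². Overall, the cross-section is a single solid region. Net area = 1.52 mm².

1.52 mm²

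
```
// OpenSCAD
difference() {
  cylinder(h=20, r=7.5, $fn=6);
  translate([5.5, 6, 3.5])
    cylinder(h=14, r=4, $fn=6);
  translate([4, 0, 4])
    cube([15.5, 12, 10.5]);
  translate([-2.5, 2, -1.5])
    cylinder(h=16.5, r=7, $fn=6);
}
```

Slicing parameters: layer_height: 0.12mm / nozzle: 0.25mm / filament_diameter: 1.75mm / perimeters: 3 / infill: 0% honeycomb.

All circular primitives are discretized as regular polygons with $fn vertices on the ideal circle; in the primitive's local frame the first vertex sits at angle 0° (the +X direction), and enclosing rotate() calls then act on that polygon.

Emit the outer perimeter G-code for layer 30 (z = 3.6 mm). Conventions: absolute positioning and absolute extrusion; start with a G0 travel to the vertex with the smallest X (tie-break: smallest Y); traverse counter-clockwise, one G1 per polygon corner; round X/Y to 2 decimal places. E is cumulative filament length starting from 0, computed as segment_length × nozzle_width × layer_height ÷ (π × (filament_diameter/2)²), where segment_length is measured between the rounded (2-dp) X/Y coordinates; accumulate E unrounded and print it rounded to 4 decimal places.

G0 X-5.15 Y-4.06 Z3.60
G1 X-3.75 Y-6.50 E0.0351
G1 X3.75 Y-6.50 E0.1286
G1 X7.50 Y0.00 E0.2222
G1 X6.04 Y2.54 E0.2588
G1 X4.19 Y2.54 E0.2818
G1 X4.50 Y2.00 E0.2896
G1 X1.00 Y-4.06 E0.3769
G1 X-5.15 Y-4.06 E0.4536

At z = 3.6 mm: the r=7.5 cylinder gives a regular 6-gon of circumradius 7.5 (constant along its height); the r=4 cylinder at (5.5, 6) contributes a regular 6-gon of circumradius 4; the cube at (4, 0) is absent (z outside [4, 14.5]); the r=7 cylinder at (-2.5, 2) gives a regular 6-gon of circumradius 7 (constant along its height); After the difference (first − rest): starting from the r=7.5 cylinder, the r=4 cylinder at (5.5, 6) partially overlaps it — only the 9.90 mm² overlap (of its 41.57 mm²) is removed, clipping the outline; the r=7 cylinder at (-2.5, 2) partially overlaps it — only the 90.71 mm² overlap (of its 127.31 mm²) is removed, clipping the outline — 1 connected region. The outline is a single polygon with 8 vertices. Extrusion per mm of travel: 0.25 × 0.12 / (π × 0.875²) = 0.012473. Accumulating E over each segment gives final E = 0.4536.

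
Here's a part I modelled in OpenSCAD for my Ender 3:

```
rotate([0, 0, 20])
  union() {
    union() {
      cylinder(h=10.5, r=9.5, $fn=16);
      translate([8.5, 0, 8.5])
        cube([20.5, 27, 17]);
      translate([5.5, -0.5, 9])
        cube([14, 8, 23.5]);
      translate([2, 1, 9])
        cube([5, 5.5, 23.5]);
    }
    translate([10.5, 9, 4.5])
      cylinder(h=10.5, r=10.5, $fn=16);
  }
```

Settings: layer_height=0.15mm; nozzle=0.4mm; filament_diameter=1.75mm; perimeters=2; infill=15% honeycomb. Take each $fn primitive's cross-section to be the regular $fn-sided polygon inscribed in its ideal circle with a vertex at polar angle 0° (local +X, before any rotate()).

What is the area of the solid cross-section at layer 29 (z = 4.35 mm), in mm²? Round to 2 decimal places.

At z = 4.35 mm: the r=9.5 cylinder contributes a regular 16-gon of circumradius 9.5 (area = (16/2)·9.500²·sin(360°/16) = 276.30 mm²); the cube at (8.5, 0) is not intersected at this z (z outside [8.5, 25.5]); the cube at (5.5, -0.5) is not intersected at this z (z outside [9, 32.5]); the cube at (2, 1) is not intersected at this z (z outside [9, 32.5]); Taking the union: only the r=9.5 cylinder is present, so the union is just that shape — area = 276.30 mm²; the cylinder at (10.5, 9) is absent (z outside [4.5, 15]); Taking the union: only that combined region is present, so the union is just that shape — area = 276.30 mm²; (whole slice rotated 20° about Z — lengths, areas and connectivity unchanged). Overall, the cross-section is a single solid region. Net area = 276.30 mm².

276.30 mm²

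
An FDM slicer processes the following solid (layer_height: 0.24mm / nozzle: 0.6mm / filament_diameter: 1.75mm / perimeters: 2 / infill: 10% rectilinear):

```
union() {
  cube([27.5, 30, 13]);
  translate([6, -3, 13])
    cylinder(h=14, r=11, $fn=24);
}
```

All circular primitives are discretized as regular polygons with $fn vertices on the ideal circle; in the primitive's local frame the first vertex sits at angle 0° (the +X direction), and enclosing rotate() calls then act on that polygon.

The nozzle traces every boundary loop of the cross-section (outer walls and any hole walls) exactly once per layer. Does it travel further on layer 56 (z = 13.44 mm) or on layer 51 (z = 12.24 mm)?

layer 51 (z = 12.24 mm)

Layer 56 (z = 13.44): the cube does not reach this height (z outside [0, 13]); the cylinder at (6, -3): section is a regular 24-gon, circumradius r=11 (perimeter = 2·24·11.000·sin(180°/24) = 68.92 mm); Merging all regions: only the r=11 cylinder at (6, -3) is present, so the union is just that shape — boundary = 68.92 mm. So its perimeter = 68.92 mm. Layer 51 (z = 12.24): the cube is present — its section is the full 27.5×30 rectangle (perimeter 115.00 mm); the cylinder at (6, -3) is not intersected at this z (z outside [13, 27]); Merging all regions: only the 27.5×30 cube is present, so the union is just that shape — boundary = 115.00 mm. So its perimeter = 115.00 mm. Layer 51 is larger (115.00 vs 68.92 mm).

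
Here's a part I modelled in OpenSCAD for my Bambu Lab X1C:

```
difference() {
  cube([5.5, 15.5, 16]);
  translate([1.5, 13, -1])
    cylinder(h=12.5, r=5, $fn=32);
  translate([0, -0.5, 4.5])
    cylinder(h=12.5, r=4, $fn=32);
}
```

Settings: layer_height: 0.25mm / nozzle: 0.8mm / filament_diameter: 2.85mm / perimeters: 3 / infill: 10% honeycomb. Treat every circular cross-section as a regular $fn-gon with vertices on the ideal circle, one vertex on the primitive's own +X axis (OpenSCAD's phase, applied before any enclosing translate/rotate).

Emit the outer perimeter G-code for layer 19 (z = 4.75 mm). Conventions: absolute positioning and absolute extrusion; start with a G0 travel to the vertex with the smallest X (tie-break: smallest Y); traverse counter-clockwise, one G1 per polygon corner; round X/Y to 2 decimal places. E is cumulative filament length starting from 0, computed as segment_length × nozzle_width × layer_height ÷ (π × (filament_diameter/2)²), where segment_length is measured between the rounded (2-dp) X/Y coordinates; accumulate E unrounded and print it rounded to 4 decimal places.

At z = 4.75 mm: the 5.5×15.5 cube contributes its full rectangle; the cylinder at (1.5, 13): section is a regular 32-gon, circumradius r=5; the r=4 cylinder at (0, -0.5) contributes a regular 32-gon of circumradius 4; Subtracting the remaining from the first: starting from the 5.5×15.5 cube, the r=5 cylinder at (1.5, 13) partially overlaps it — only the 38.63 mm² overlap (of its 78.04 mm²) is removed, clipping the outline; the r=4 cylinder at (0, -0.5) partially overlaps it — only the 10.50 mm² overlap (of its 49.94 mm²) is removed, clipping the outline — 1 connected region. The outline is a single polygon with 18 vertices. Extrusion per mm of travel: 0.8 × 0.25 / (π × 1.425²) = 0.031351. Accumulating E over each segment gives final E = 0.8871.

G0 X0.00 Y3.50 Z4.75
G1 X0.78 Y3.42 E0.0246
G1 X1.53 Y3.20 E0.0491
G1 X2.22 Y2.83 E0.0736
G1 X2.83 Y2.33 E0.0984
G1 X3.33 Y1.72 E0.1231
G1 X3.70 Y1.03 E0.1476
G1 X3.92 Y0.28 E0.1721
G1 X3.95 Y0.00 E0.1810
G1 X5.50 Y0.00 E0.2296
G1 X5.50 Y10.03 E0.5440
G1 X5.04 Y9.46 E0.5670
G1 X4.28 Y8.84 E0.5977
G1 X3.41 Y8.38 E0.6286
G1 X2.48 Y8.10 E0.6590
G1 X1.50 Y8.00 E0.6899
G1 X0.52 Y8.10 E0.7208
G1 X0.00 Y8.26 E0.7378
G1 X0.00 Y3.50 E0.8871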